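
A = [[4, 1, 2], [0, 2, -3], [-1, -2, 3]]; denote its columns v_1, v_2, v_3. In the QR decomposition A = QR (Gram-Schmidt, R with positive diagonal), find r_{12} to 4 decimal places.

r_{12} = 1.4552

v_1 = (4, 0, -1); ‖v_1‖ = 4.1231, so e_1 = (0.9701, 0.0000, -0.2425).
r_{12} = e_1·v_2 = 1.4552.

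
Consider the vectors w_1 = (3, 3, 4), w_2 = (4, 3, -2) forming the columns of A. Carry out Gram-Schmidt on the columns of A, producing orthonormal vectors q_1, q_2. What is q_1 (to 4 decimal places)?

q_1 = (0.5145, 0.5145, 0.6860)

q_1 = w_1/‖w_1‖ = (3, 3, 4)/5.8310 = (0.5145, 0.5145, 0.6860).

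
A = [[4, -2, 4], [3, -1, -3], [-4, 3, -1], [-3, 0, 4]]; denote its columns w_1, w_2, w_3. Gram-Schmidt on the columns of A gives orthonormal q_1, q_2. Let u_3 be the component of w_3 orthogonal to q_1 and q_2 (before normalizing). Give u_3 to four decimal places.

q_1 = w_1/‖w_1‖ = (4, 3, -4, -3)/7.0711 = (0.5657, 0.4243, -0.5657, -0.4243).
r_{12} = q_1·w_2 = -3.2527.
u_2 = w_2 + 3.2527·q_1 = (-0.1600, 0.3800, 1.1600, -1.3800).
‖u_2‖ = 1.8493, so q_2 = (-0.0865, 0.2055, 0.6273, -0.7462).
r_{13} = q_1·w_3 = -0.1414; r_{23} = q_2·w_3 = -4.5746.
u_3 = w_3 + 0.1414·q_1 + 4.5746·q_2 = (3.6842, -2.0000, 1.7895, 0.5263).

u_3 = (3.6842, -2.0000, 1.7895, 0.5263)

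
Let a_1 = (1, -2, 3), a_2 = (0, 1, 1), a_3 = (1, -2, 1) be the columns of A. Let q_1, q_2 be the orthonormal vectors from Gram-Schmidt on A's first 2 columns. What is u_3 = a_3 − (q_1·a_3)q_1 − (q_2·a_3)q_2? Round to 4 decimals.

a_1 = (1, -2, 3); ‖a_1‖ = 3.7417, so q_1 = (0.2673, -0.5345, 0.8018).
q_1·a_2 = 0.2673·0 + (-0.5345)·1 + 0.8018·1 = 0.2673.
u_2 = a_2 − 0.2673·q_1 = (-0.0714, 1.1429, 0.7857).
‖u_2‖ = 1.3887, so q_2 = (-0.0514, 0.8230, 0.5658).
q_1·a_3 = 0.2673·1 + (-0.5345)·(-2) + 0.8018·1 = 2.1381; q_2·a_3 = (-0.0514)·1 + 0.8230·(-2) + 0.5658·1 = -1.1316.
u_3 = a_3 − 2.1381·q_1 + 1.1316·q_2 = (0.3704, 0.0741, -0.0741).

u_3 = (0.3704, 0.0741, -0.0741)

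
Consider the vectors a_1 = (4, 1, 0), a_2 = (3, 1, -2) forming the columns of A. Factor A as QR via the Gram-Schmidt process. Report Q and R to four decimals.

Q = [[0.9701, -0.0292], [0.2425, 0.1168], [0.0000, -0.9927]], R = [[4.1231, 3.1530], [0.0000, 2.0147]]

a_1 = (4, 1, 0); ‖a_1‖ = 4.1231, so e_1 = (0.9701, 0.2425, 0.0000).
e_1·a_2 = 0.9701·3 + 0.2425·1 + 0.0000·(-2) = 3.1530.
u_2 = a_2 − 3.1530·e_1 = (-0.0588, 0.2353, -2.0000).
‖u_2‖ = 2.0147, so e_2 = (-0.0292, 0.1168, -0.9927).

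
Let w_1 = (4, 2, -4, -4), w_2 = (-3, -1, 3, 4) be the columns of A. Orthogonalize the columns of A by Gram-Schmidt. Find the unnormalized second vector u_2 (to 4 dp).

u_2 = (0.2308, 0.6154, -0.2308, 0.7692)

w_1 = (4, 2, -4, -4); ‖w_1‖ = 7.2111, so e_1 = (0.5547, 0.2774, -0.5547, -0.5547).
e_1·w_2 = 0.5547·(-3) + 0.2774·(-1) + (-0.5547)·3 + (-0.5547)·4 = -5.8244.
u_2 = w_2 + 5.8244·e_1 = (0.2308, 0.6154, -0.2308, 0.7692).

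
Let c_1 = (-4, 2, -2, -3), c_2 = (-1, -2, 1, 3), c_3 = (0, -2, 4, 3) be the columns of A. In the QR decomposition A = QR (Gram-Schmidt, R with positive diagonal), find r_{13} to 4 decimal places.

r_{13} = -3.6556

c_1 = (-4, 2, -2, -3); ‖c_1‖ = 5.7446, so e_1 = (-0.6963, 0.3482, -0.3482, -0.5222).
r_{13} = e_1·c_3 = -3.6556.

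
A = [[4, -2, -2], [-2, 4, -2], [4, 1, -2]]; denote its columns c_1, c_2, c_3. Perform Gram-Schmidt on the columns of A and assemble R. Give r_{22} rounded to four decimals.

q_1 = c_1/‖c_1‖ = (4, -2, 4)/6.0000 = (0.6667, -0.3333, 0.6667).
r_{12} = q_1·c_2 = -2.0000.
u_2 = c_2 + 2.0000·q_1 = (-0.6667, 3.3333, 2.3333).
r_{22} = ‖u_2‖ = 4.1231.

r_{22} = 4.1231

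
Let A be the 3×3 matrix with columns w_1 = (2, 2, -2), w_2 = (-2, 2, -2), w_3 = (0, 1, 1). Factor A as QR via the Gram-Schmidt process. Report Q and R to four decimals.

w_1 = (2, 2, -2); ‖w_1‖ = 3.4641, so e_1 = (0.5774, 0.5774, -0.5774).
e_1·w_2 = 0.5774·(-2) + 0.5774·2 + (-0.5774)·(-2) = 1.1547.
u_2 = w_2 − 1.1547·e_1 = (-2.6667, 1.3333, -1.3333).
‖u_2‖ = 3.2660, so e_2 = (-0.8165, 0.4082, -0.4082).
e_1·w_3 = 0.5774·0 + 0.5774·1 + (-0.5774)·1 = 0.0000; e_2·w_3 = (-0.8165)·0 + 0.4082·1 + (-0.4082)·1 = 0.0000.
u_3 = w_3 + 0.0000·e_1 + 0.0000·e_2 = (0.0000, 1.0000, 1.0000).
‖u_3‖ = 1.4142, so e_3 = (0.0000, 0.7071, 0.7071).

Q = [[0.5774, -0.8165, 0.0000], [0.5774, 0.4082, 0.7071], [-0.5774, -0.4082, 0.7071]], R = [[3.4641, 1.1547, 0.0000], [0.0000, 3.2660, 0.0000], [0.0000, 0.0000, 1.4142]]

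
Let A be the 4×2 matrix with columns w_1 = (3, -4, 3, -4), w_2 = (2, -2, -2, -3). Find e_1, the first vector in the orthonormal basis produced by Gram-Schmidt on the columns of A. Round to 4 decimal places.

w_1 = (3, -4, 3, -4); ‖w_1‖ = 7.0711, so e_1 = (0.4243, -0.5657, 0.4243, -0.5657).

e_1 = (0.4243, -0.5657, 0.4243, -0.5657)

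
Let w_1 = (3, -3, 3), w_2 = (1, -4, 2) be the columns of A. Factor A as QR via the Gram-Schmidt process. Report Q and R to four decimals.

w_1 = (3, -3, 3); ‖w_1‖ = 5.1962, so e_1 = (0.5774, -0.5774, 0.5774).
e_1·w_2 = 0.5774·1 + (-0.5774)·(-4) + 0.5774·2 = 4.0415.
u_2 = w_2 − 4.0415·e_1 = (-1.3333, -1.6667, -0.3333).
‖u_2‖ = 2.1602, so e_2 = (-0.6172, -0.7715, -0.1543).

Q = [[0.5774, -0.6172], [-0.5774, -0.7715], [0.5774, -0.1543]], R = [[5.1962, 4.0415], [0.0000, 2.1602]]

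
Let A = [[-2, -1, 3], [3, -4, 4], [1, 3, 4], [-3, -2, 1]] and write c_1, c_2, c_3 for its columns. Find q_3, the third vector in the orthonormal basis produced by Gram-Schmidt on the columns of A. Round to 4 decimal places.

q_1 = c_1/‖c_1‖ = (-2, 3, 1, -3)/4.7958 = (-0.4170, 0.6255, 0.2085, -0.6255).
r_{12} = q_1·c_2 = -0.2085.
u_2 = c_2 + 0.2085·q_1 = (-1.0870, -3.8696, 3.0435, -2.1304).
‖u_2‖ = 5.4733, so q_2 = (-0.1986, -0.7070, 0.5561, -0.3892).
r_{13} = q_1·c_3 = 1.4596; r_{23} = q_2·c_3 = -1.5888.
u_3 = c_3 − 1.4596·q_1 + 1.5888·q_2 = (3.2932, 1.9637, 4.5791, 1.2946).
‖u_3‖ = 6.1111, so q_3 = (0.5389, 0.3213, 0.7493, 0.2118).

q_3 = (0.5389, 0.3213, 0.7493, 0.2118)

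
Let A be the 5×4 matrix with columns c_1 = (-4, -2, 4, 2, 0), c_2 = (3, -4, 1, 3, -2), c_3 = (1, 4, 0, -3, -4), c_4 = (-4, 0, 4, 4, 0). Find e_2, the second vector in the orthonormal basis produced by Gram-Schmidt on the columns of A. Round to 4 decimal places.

e_2 = (0.5832, -0.5994, 0.0648, 0.4374, -0.3240)

e_1 = c_1/‖c_1‖ = (-4, -2, 4, 2, 0)/6.3246 = (-0.6325, -0.3162, 0.6325, 0.3162, 0.0000).
r_{12} = e_1·c_2 = 0.9487.
u_2 = c_2 − 0.9487·e_1 = (3.6000, -3.7000, 0.4000, 2.7000, -2.0000).
‖u_2‖ = 6.1725, so e_2 = (0.5832, -0.5994, 0.0648, 0.4374, -0.3240).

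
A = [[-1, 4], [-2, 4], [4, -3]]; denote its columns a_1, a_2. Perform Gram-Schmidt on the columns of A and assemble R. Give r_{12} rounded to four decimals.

r_{12} = -5.2372

q_1 = a_1/‖a_1‖ = (-1, -2, 4)/4.5826 = (-0.2182, -0.4364, 0.8729).
r_{12} = q_1·a_2 = -5.2372.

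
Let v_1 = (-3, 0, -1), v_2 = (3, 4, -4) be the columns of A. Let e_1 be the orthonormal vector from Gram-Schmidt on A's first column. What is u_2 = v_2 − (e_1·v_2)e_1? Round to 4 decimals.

u_2 = (1.5000, 4.0000, -4.5000)

v_1 = (-3, 0, -1); ‖v_1‖ = 3.1623, so e_1 = (-0.9487, 0.0000, -0.3162).
e_1·v_2 = (-0.9487)·3 + 0.0000·4 + (-0.3162)·(-4) = -1.5811.
u_2 = v_2 + 1.5811·e_1 = (1.5000, 4.0000, -4.5000).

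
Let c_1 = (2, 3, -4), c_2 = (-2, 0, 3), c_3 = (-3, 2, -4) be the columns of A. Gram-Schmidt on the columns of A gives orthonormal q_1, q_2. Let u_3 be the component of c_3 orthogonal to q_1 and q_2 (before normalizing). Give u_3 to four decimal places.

c_1 = (2, 3, -4); ‖c_1‖ = 5.3852, so q_1 = (0.3714, 0.5571, -0.7428).
q_1·c_2 = 0.3714·(-2) + 0.5571·0 + (-0.7428)·3 = -2.9711.
u_2 = c_2 + 2.9711·q_1 = (-0.8966, 1.6552, 0.7931).
‖u_2‖ = 2.0426, so q_2 = (-0.4389, 0.8103, 0.3883).
q_1·c_3 = 0.3714·(-3) + 0.5571·2 + (-0.7428)·(-4) = 2.9711; q_2·c_3 = (-0.4389)·(-3) + 0.8103·2 + 0.3883·(-4) = 1.3843.
u_3 = c_3 − 2.9711·q_1 − 1.3843·q_2 = (-3.4959, -0.7769, -2.3306).

u_3 = (-3.4959, -0.7769, -2.3306)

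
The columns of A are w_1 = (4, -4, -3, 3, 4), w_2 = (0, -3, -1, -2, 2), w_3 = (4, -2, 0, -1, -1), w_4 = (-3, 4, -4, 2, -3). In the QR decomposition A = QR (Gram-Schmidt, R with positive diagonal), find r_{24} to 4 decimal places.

r_{24} = -3.3417

w_1 = (4, -4, -3, 3, 4); ‖w_1‖ = 8.1240, so q_1 = (0.4924, -0.4924, -0.3693, 0.3693, 0.4924).
q_1·w_2 = 0.4924·0 + (-0.4924)·(-3) + (-0.3693)·(-1) + 0.3693·(-2) + 0.4924·2 = 2.0926.
u_2 = w_2 − 2.0926·q_1 = (-1.0303, -1.9697, -0.2273, -2.7727, 0.9697).
‖u_2‖ = 3.6907, so q_2 = (-0.2792, -0.5337, -0.0616, -0.7513, 0.2627).
r_{24} = q_2·w_4 = -3.3417.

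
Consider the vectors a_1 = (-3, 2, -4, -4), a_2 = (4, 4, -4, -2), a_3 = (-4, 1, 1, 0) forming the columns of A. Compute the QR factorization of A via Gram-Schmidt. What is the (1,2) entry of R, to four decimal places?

a_1 = (-3, 2, -4, -4); ‖a_1‖ = 6.7082, so e_1 = (-0.4472, 0.2981, -0.5963, -0.5963).
r_{12} = e_1·a_2 = 2.9814.

r_{12} = 2.9814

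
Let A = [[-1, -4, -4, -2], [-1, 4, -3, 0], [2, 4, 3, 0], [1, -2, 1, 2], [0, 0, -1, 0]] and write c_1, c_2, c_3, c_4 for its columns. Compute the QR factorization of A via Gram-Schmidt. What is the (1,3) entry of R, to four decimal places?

c_1 = (-1, -1, 2, 1, 0); ‖c_1‖ = 2.6458, so q_1 = (-0.3780, -0.3780, 0.7559, 0.3780, 0.0000).
r_{13} = q_1·c_3 = 5.2915.

r_{13} = 5.2915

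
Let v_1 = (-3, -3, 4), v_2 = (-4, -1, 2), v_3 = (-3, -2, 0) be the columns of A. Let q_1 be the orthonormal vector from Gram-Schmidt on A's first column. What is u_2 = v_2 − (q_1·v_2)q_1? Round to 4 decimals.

v_1 = (-3, -3, 4); ‖v_1‖ = 5.8310, so q_1 = (-0.5145, -0.5145, 0.6860).
q_1·v_2 = (-0.5145)·(-4) + (-0.5145)·(-1) + 0.6860·2 = 3.9445.
u_2 = v_2 − 3.9445·q_1 = (-1.9706, 1.0294, -0.7059).

u_2 = (-1.9706, 1.0294, -0.7059)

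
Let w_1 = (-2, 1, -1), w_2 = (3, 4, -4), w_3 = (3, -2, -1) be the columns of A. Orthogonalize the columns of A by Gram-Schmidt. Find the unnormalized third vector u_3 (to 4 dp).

e_1 = w_1/‖w_1‖ = (-2, 1, -1)/2.4495 = (-0.8165, 0.4082, -0.4082).
r_{12} = e_1·w_2 = 0.8165.
u_2 = w_2 − 0.8165·e_1 = (3.6667, 3.6667, -3.6667).
‖u_2‖ = 6.3509, so e_2 = (0.5774, 0.5774, -0.5774).
r_{13} = e_1·w_3 = -2.8577; r_{23} = e_2·w_3 = 1.1547.
u_3 = w_3 + 2.8577·e_1 − 1.1547·e_2 = (0.0000, -1.5000, -1.5000).

u_3 = (0.0000, -1.5000, -1.5000)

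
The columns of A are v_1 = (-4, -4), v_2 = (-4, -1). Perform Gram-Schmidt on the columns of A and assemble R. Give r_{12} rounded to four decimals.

r_{12} = 3.5355

e_1 = v_1/‖v_1‖ = (-4, -4)/5.6569 = (-0.7071, -0.7071).
r_{12} = e_1·v_2 = 3.5355.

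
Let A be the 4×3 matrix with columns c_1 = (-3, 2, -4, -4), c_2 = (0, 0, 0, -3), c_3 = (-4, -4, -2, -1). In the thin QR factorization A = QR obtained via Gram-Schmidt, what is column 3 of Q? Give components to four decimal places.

c_1 = (-3, 2, -4, -4); ‖c_1‖ = 6.7082, so e_1 = (-0.4472, 0.2981, -0.5963, -0.5963).
e_1·c_2 = (-0.4472)·0 + 0.2981·0 + (-0.5963)·0 + (-0.5963)·(-3) = 1.7889.
u_2 = c_2 − 1.7889·e_1 = (0.8000, -0.5333, 1.0667, -1.9333).
‖u_2‖ = 2.4083, so e_2 = (0.3322, -0.2215, 0.4429, -0.8028).
e_1·c_3 = (-0.4472)·(-4) + 0.2981·(-4) + (-0.5963)·(-2) + (-0.5963)·(-1) = 2.3851; e_2·c_3 = 0.3322·(-4) + (-0.2215)·(-4) + 0.4429·(-2) + (-0.8028)·(-1) = -0.5260.
u_3 = c_3 − 2.3851·e_1 + 0.5260·e_2 = (-2.7586, -4.8276, -0.3448, 0.0000).
‖u_3‖ = 5.5709, so e_3 = (-0.4952, -0.8666, -0.0619, 0.0000).

e_3 = (-0.4952, -0.8666, -0.0619, 0.0000)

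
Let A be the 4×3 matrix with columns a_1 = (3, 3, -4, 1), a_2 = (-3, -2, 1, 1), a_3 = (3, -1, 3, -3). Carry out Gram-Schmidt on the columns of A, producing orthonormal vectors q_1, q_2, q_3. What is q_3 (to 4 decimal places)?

q_3 = (0.5612, -0.7891, -0.1157, 0.2211)

a_1 = (3, 3, -4, 1); ‖a_1‖ = 5.9161, so q_1 = (0.5071, 0.5071, -0.6761, 0.1690).
q_1·a_2 = 0.5071·(-3) + 0.5071·(-2) + (-0.6761)·1 + 0.1690·1 = -3.0426.
u_2 = a_2 + 3.0426·q_1 = (-1.4571, -0.4571, -1.0571, 1.5143).
‖u_2‖ = 2.3964, so q_2 = (-0.6080, -0.1908, -0.4411, 0.6319).
q_1·a_3 = 0.5071·3 + 0.5071·(-1) + (-0.6761)·3 + 0.1690·(-3) = -1.5213; q_2·a_3 = (-0.6080)·3 + (-0.1908)·(-1) + (-0.4411)·3 + 0.6319·(-3) = -4.8525.
u_3 = a_3 + 1.5213·q_1 + 4.8525·q_2 = (0.8209, -1.1542, -0.1692, 0.3234).
‖u_3‖ = 1.4626, so q_3 = (0.5612, -0.7891, -0.1157, 0.2211).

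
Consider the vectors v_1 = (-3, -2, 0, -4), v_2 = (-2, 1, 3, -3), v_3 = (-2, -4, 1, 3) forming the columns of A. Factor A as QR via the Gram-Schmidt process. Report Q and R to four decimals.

e_1 = v_1/‖v_1‖ = (-3, -2, 0, -4)/5.3852 = (-0.5571, -0.3714, 0.0000, -0.7428).
r_{12} = e_1·v_2 = 2.9711.
u_2 = v_2 − 2.9711·e_1 = (-0.3448, 2.1034, 3.0000, -0.7931).
‖u_2‖ = 3.7646, so e_2 = (-0.0916, 0.5587, 0.7969, -0.2107).
r_{13} = e_1·v_3 = 0.3714; r_{23} = e_2·v_3 = -1.8869.
u_3 = v_3 − 0.3714·e_1 + 1.8869·e_2 = (-1.9659, -2.8078, 2.5036, 2.8783).
‖u_3‖ = 5.1285, so e_3 = (-0.3833, -0.5475, 0.4882, 0.5612).

Q = [[-0.5571, -0.0916, -0.3833], [-0.3714, 0.5587, -0.5475], [0.0000, 0.7969, 0.4882], [-0.7428, -0.2107, 0.5612]], R = [[5.3852, 2.9711, 0.3714], [0.0000, 3.7646, -1.8869], [0.0000, 0.0000, 5.1285]]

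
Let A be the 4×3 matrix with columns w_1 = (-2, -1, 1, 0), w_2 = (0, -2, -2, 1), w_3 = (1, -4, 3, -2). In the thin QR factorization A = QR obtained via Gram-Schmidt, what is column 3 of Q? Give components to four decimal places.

e_3 = (0.5247, -0.6230, 0.4263, -0.3935)

w_1 = (-2, -1, 1, 0); ‖w_1‖ = 2.4495, so e_1 = (-0.8165, -0.4082, 0.4082, 0.0000).
e_1·w_2 = (-0.8165)·0 + (-0.4082)·(-2) + 0.4082·(-2) + 0.0000·1 = 0.0000.
u_2 = w_2 + 0.0000·e_1 = (0.0000, -2.0000, -2.0000, 1.0000).
‖u_2‖ = 3.0000, so e_2 = (0.0000, -0.6667, -0.6667, 0.3333).
e_1·w_3 = (-0.8165)·1 + (-0.4082)·(-4) + 0.4082·3 + 0.0000·(-2) = 2.0412; e_2·w_3 = 0.0000·1 + (-0.6667)·(-4) + (-0.6667)·3 + 0.3333·(-2) = 0.0000.
u_3 = w_3 − 2.0412·e_1 + 0.0000·e_2 = (2.6667, -3.1667, 2.1667, -2.0000).
‖u_3‖ = 5.0827, so e_3 = (0.5247, -0.6230, 0.4263, -0.3935).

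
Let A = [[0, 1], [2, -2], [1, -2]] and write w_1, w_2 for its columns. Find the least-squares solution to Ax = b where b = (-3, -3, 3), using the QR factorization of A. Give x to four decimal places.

w_1 = (0, 2, 1); ‖w_1‖ = 2.2361, so e_1 = (0.0000, 0.8944, 0.4472).
e_1·w_2 = 0.0000·1 + 0.8944·(-2) + 0.4472·(-2) = -2.6833.
u_2 = w_2 + 2.6833·e_1 = (1.0000, 0.4000, -0.8000).
‖u_2‖ = 1.3416, so e_2 = (0.7454, 0.2981, -0.5963).
Qᵀb = (-1.3416, -4.9193).
Back-substitute: x_2 = -4.9193/1.3416 = -3.6667.
x_1 = (-1.3416 + 2.6833·(-3.6667))/2.2361 = -5.0000.

x = (-5.0000, -3.6667)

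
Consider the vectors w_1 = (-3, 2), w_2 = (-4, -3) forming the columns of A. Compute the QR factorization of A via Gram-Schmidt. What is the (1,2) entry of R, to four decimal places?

w_1 = (-3, 2); ‖w_1‖ = 3.6056, so q_1 = (-0.8321, 0.5547).
r_{12} = q_1·w_2 = 1.6641.

r_{12} = 1.6641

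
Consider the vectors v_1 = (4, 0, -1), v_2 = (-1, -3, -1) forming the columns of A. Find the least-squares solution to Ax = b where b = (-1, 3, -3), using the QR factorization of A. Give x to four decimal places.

x = (-0.1461, -0.4944)

v_1 = (4, 0, -1); ‖v_1‖ = 4.1231, so e_1 = (0.9701, 0.0000, -0.2425).
e_1·v_2 = 0.9701·(-1) + 0.0000·(-3) + (-0.2425)·(-1) = -0.7276.
u_2 = v_2 + 0.7276·e_1 = (-0.2941, -3.0000, -1.1765).
‖u_2‖ = 3.2358, so e_2 = (-0.0909, -0.9271, -0.3636).
Qᵀb = (-0.2425, -1.5997).
Back-substitute: x_2 = -1.5997/3.2358 = -0.4944.
x_1 = (-0.2425 + 0.7276·(-0.4944))/4.1231 = -0.1461.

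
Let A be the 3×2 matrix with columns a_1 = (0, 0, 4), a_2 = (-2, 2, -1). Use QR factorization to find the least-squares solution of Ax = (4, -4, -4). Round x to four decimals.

a_1 = (0, 0, 4); ‖a_1‖ = 4.0000, so e_1 = (0.0000, 0.0000, 1.0000).
e_1·a_2 = 0.0000·(-2) + 0.0000·2 + 1.0000·(-1) = -1.0000.
u_2 = a_2 + 1.0000·e_1 = (-2.0000, 2.0000, 0.0000).
‖u_2‖ = 2.8284, so e_2 = (-0.7071, 0.7071, 0.0000).
Qᵀb = (-4.0000, -5.6569).
Back-substitute: x_2 = -5.6569/2.8284 = -2.0000.
x_1 = (-4.0000 + 1.0000·(-2.0000))/4.0000 = -1.5000.

x = (-1.5000, -2.0000)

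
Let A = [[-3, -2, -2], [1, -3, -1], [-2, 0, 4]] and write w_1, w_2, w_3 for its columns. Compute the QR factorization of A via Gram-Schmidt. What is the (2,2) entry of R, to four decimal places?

r_{22} = 3.5153

e_1 = w_1/‖w_1‖ = (-3, 1, -2)/3.7417 = (-0.8018, 0.2673, -0.5345).
r_{12} = e_1·w_2 = 0.8018.
u_2 = w_2 − 0.8018·e_1 = (-1.3571, -3.2143, 0.4286).
r_{22} = ‖u_2‖ = 3.5153.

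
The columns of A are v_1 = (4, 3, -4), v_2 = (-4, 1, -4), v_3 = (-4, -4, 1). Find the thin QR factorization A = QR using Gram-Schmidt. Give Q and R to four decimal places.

Q = [[0.6247, -0.7498, 0.2182], [0.4685, 0.1363, -0.8729], [-0.6247, -0.6475, -0.4364]], R = [[6.4031, 0.4685, -4.9976], [0.0000, 5.7254, 1.8062], [0.0000, 0.0000, 2.1822]]

v_1 = (4, 3, -4); ‖v_1‖ = 6.4031, so e_1 = (0.6247, 0.4685, -0.6247).
e_1·v_2 = 0.6247·(-4) + 0.4685·1 + (-0.6247)·(-4) = 0.4685.
u_2 = v_2 − 0.4685·e_1 = (-4.2927, 0.7805, -3.7073).
‖u_2‖ = 5.7254, so e_2 = (-0.7498, 0.1363, -0.6475).
e_1·v_3 = 0.6247·(-4) + 0.4685·(-4) + (-0.6247)·1 = -4.9976; e_2·v_3 = (-0.7498)·(-4) + 0.1363·(-4) + (-0.6475)·1 = 1.8062.
u_3 = v_3 + 4.9976·e_1 − 1.8062·e_2 = (0.4762, -1.9048, -0.9524).
‖u_3‖ = 2.1822, so e_3 = (0.2182, -0.8729, -0.4364).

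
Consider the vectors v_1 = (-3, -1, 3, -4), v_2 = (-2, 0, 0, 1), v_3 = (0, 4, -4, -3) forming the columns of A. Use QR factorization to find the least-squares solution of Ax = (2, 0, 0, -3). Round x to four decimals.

x = (0.2689, -1.4226, 0.1417)

v_1 = (-3, -1, 3, -4); ‖v_1‖ = 5.9161, so e_1 = (-0.5071, -0.1690, 0.5071, -0.6761).
e_1·v_2 = (-0.5071)·(-2) + (-0.1690)·0 + 0.5071·0 + (-0.6761)·1 = 0.3381.
u_2 = v_2 − 0.3381·e_1 = (-1.8286, 0.0571, -0.1714, 1.2286).
‖u_2‖ = 2.2104, so e_2 = (-0.8273, 0.0259, -0.0776, 0.5558).
e_1·v_3 = (-0.5071)·0 + (-0.1690)·4 + 0.5071·(-4) + (-0.6761)·(-3) = -0.6761; e_2·v_3 = (-0.8273)·0 + 0.0259·4 + (-0.0776)·(-4) + 0.5558·(-3) = -1.2538.
u_3 = v_3 + 0.6761·e_1 + 1.2538·e_2 = (-1.3801, 3.9181, -3.7544, -2.7602).
‖u_3‖ = 6.2427, so e_3 = (-0.2211, 0.6276, -0.6014, -0.4422).
Qᵀb = (1.0142, -3.3220, 0.8843).
Back-substitute: x_3 = 0.8843/6.2427 = 0.1417.
x_2 = (-3.3220 + 1.2538·0.1417)/2.2104 = -1.4226.
x_1 = (1.0142 − 0.3381·(-1.4226) + 0.6761·0.1417)/5.9161 = 0.2689.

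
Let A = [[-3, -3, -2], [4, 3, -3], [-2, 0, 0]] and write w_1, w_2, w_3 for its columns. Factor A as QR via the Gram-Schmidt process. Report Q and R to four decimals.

w_1 = (-3, 4, -2); ‖w_1‖ = 5.3852, so e_1 = (-0.5571, 0.7428, -0.3714).
e_1·w_2 = (-0.5571)·(-3) + 0.7428·3 + (-0.3714)·0 = 3.8996.
u_2 = w_2 − 3.8996·e_1 = (-0.8276, 0.1034, 1.4483).
‖u_2‖ = 1.6713, so e_2 = (-0.4952, 0.0619, 0.8666).
e_1·w_3 = (-0.5571)·(-2) + 0.7428·(-3) + (-0.3714)·0 = -1.1142; e_2·w_3 = (-0.4952)·(-2) + 0.0619·(-3) + 0.8666·0 = 0.8047.
u_3 = w_3 + 1.1142·e_1 − 0.8047·e_2 = (-2.2222, -2.2222, -1.1111).
‖u_3‖ = 3.3333, so e_3 = (-0.6667, -0.6667, -0.3333).

Q = [[-0.5571, -0.4952, -0.6667], [0.7428, 0.0619, -0.6667], [-0.3714, 0.8666, -0.3333]], R = [[5.3852, 3.8996, -1.1142], [0.0000, 1.6713, 0.8047], [0.0000, 0.0000, 3.3333]]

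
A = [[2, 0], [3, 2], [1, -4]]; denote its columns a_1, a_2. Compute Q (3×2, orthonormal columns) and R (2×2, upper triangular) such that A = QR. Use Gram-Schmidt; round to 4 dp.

a_1 = (2, 3, 1); ‖a_1‖ = 3.7417, so e_1 = (0.5345, 0.8018, 0.2673).
e_1·a_2 = 0.5345·0 + 0.8018·2 + 0.2673·(-4) = 0.5345.
u_2 = a_2 − 0.5345·e_1 = (-0.2857, 1.5714, -4.1429).
‖u_2‖ = 4.4401, so e_2 = (-0.0643, 0.3539, -0.9331).

Q = [[0.5345, -0.0643], [0.8018, 0.3539], [0.2673, -0.9331]], R = [[3.7417, 0.5345], [0.0000, 4.4401]]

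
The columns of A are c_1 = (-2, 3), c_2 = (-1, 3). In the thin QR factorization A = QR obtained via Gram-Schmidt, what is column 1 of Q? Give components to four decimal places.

q_1 = c_1/‖c_1‖ = (-2, 3)/3.6056 = (-0.5547, 0.8321).

q_1 = (-0.5547, 0.8321)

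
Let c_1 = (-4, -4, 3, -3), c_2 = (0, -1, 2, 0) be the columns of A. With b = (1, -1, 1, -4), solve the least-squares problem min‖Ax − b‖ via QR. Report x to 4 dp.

x = (0.3000, 0.0000)

c_1 = (-4, -4, 3, -3); ‖c_1‖ = 7.0711, so q_1 = (-0.5657, -0.5657, 0.4243, -0.4243).
q_1·c_2 = (-0.5657)·0 + (-0.5657)·(-1) + 0.4243·2 + (-0.4243)·0 = 1.4142.
u_2 = c_2 − 1.4142·q_1 = (0.8000, -0.2000, 1.4000, 0.6000).
‖u_2‖ = 1.7321, so q_2 = (0.4619, -0.1155, 0.8083, 0.3464).
Qᵀb = (2.1213, 0.0000).
Back-substitute: x_2 = 0.0000/1.7321 = 0.0000.
x_1 = (2.1213 − 1.4142·0.0000)/7.0711 = 0.3000.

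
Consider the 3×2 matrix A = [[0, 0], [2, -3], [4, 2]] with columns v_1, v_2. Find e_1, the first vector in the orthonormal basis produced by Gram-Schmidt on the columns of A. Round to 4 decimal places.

e_1 = (0.0000, 0.4472, 0.8944)

e_1 = v_1/‖v_1‖ = (0, 2, 4)/4.4721 = (0.0000, 0.4472, 0.8944).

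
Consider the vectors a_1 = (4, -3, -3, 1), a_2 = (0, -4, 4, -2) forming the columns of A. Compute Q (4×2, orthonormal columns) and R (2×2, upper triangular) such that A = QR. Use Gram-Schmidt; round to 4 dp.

Q = [[0.6761, 0.0382], [-0.5071, -0.6963], [-0.5071, 0.6391], [0.1690, -0.3243]], R = [[5.9161, -0.3381], [0.0000, 5.9905]]

q_1 = a_1/‖a_1‖ = (4, -3, -3, 1)/5.9161 = (0.6761, -0.5071, -0.5071, 0.1690).
r_{12} = q_1·a_2 = -0.3381.
u_2 = a_2 + 0.3381·q_1 = (0.2286, -4.1714, 3.8286, -1.9429).
‖u_2‖ = 5.9905, so q_2 = (0.0382, -0.6963, 0.6391, -0.3243).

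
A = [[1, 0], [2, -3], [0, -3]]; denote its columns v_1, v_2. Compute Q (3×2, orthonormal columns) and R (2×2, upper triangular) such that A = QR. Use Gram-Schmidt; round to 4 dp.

Q = [[0.4472, 0.3651], [0.8944, -0.1826], [0.0000, -0.9129]], R = [[2.2361, -2.6833], [0.0000, 3.2863]]

v_1 = (1, 2, 0); ‖v_1‖ = 2.2361, so e_1 = (0.4472, 0.8944, 0.0000).
e_1·v_2 = 0.4472·0 + 0.8944·(-3) + 0.0000·(-3) = -2.6833.
u_2 = v_2 + 2.6833·e_1 = (1.2000, -0.6000, -3.0000).
‖u_2‖ = 3.2863, so e_2 = (0.3651, -0.1826, -0.9129).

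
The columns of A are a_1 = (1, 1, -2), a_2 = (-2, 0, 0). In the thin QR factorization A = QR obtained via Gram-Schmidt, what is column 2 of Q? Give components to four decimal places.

q_2 = (-0.9129, 0.1826, -0.3651)

a_1 = (1, 1, -2); ‖a_1‖ = 2.4495, so q_1 = (0.4082, 0.4082, -0.8165).
q_1·a_2 = 0.4082·(-2) + 0.4082·0 + (-0.8165)·0 = -0.8165.
u_2 = a_2 + 0.8165·q_1 = (-1.6667, 0.3333, -0.6667).
‖u_2‖ = 1.8257, so q_2 = (-0.9129, 0.1826, -0.3651).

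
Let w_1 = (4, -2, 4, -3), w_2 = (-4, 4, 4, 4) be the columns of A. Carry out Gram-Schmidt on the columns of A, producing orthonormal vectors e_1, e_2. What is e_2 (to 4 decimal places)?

e_1 = w_1/‖w_1‖ = (4, -2, 4, -3)/6.7082 = (0.5963, -0.2981, 0.5963, -0.4472).
r_{12} = e_1·w_2 = -2.9814.
u_2 = w_2 + 2.9814·e_1 = (-2.2222, 3.1111, 5.7778, 2.6667).
‖u_2‖ = 7.4237, so e_2 = (-0.2993, 0.4191, 0.7783, 0.3592).

e_2 = (-0.2993, 0.4191, 0.7783, 0.3592)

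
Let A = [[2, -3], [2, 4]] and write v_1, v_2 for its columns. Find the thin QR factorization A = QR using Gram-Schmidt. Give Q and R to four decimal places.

Q = [[0.7071, -0.7071], [0.7071, 0.7071]], R = [[2.8284, 0.7071], [0.0000, 4.9497]]

v_1 = (2, 2); ‖v_1‖ = 2.8284, so e_1 = (0.7071, 0.7071).
e_1·v_2 = 0.7071·(-3) + 0.7071·4 = 0.7071.
u_2 = v_2 − 0.7071·e_1 = (-3.5000, 3.5000).
‖u_2‖ = 4.9497, so e_2 = (-0.7071, 0.7071).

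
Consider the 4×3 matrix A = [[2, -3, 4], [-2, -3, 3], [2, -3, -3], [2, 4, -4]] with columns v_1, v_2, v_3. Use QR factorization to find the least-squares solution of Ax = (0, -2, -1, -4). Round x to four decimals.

x = (-0.2301, -0.0295, 0.1882)

q_1 = v_1/‖v_1‖ = (2, -2, 2, 2)/4.0000 = (0.5000, -0.5000, 0.5000, 0.5000).
r_{12} = q_1·v_2 = 0.5000.
u_2 = v_2 − 0.5000·q_1 = (-3.2500, -2.7500, -3.2500, 3.7500).
‖u_2‖ = 6.5383, so q_2 = (-0.4971, -0.4206, -0.4971, 0.5735).
r_{13} = q_1·v_3 = -3.0000; r_{23} = q_2·v_3 = -4.0530.
u_3 = v_3 + 3.0000·q_1 + 4.0530·q_2 = (3.4854, -0.2047, -3.5146, -0.1754).
‖u_3‖ = 4.9571, so q_3 = (0.7031, -0.0413, -0.7090, -0.0354).
Qᵀb = (-1.5000, -0.9559, 0.9331).
Back-substitute: x_3 = 0.9331/4.9571 = 0.1882.
x_2 = (-0.9559 + 4.0530·0.1882)/6.5383 = -0.0295.
x_1 = (-1.5000 − 0.5000·(-0.0295) + 3.0000·0.1882)/4.0000 = -0.2301.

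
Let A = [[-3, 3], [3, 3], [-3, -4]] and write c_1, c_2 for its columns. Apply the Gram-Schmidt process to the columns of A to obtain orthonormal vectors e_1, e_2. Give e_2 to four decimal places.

e_2 = (0.8093, 0.3113, -0.4981)

c_1 = (-3, 3, -3); ‖c_1‖ = 5.1962, so e_1 = (-0.5774, 0.5774, -0.5774).
e_1·c_2 = (-0.5774)·3 + 0.5774·3 + (-0.5774)·(-4) = 2.3094.
u_2 = c_2 − 2.3094·e_1 = (4.3333, 1.6667, -2.6667).
‖u_2‖ = 5.3541, so e_2 = (0.8093, 0.3113, -0.4981).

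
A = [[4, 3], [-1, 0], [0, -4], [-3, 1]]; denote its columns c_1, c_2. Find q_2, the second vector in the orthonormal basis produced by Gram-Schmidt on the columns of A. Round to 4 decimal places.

c_1 = (4, -1, 0, -3); ‖c_1‖ = 5.0990, so q_1 = (0.7845, -0.1961, 0.0000, -0.5883).
q_1·c_2 = 0.7845·3 + (-0.1961)·0 + 0.0000·(-4) + (-0.5883)·1 = 1.7650.
u_2 = c_2 − 1.7650·q_1 = (1.6154, 0.3462, -4.0000, 2.0385).
‖u_2‖ = 4.7838, so q_2 = (0.3377, 0.0724, -0.8362, 0.4261).

q_2 = (0.3377, 0.0724, -0.8362, 0.4261)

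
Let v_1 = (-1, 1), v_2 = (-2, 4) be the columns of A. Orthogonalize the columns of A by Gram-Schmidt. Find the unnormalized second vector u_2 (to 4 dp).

v_1 = (-1, 1); ‖v_1‖ = 1.4142, so e_1 = (-0.7071, 0.7071).
e_1·v_2 = (-0.7071)·(-2) + 0.7071·4 = 4.2426.
u_2 = v_2 − 4.2426·e_1 = (1.0000, 1.0000).

u_2 = (1.0000, 1.0000)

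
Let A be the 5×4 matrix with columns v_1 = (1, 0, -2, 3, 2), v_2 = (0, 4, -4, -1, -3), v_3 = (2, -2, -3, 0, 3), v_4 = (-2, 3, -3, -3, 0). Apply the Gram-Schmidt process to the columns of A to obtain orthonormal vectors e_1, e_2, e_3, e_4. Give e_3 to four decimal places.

v_1 = (1, 0, -2, 3, 2); ‖v_1‖ = 4.2426, so e_1 = (0.2357, 0.0000, -0.4714, 0.7071, 0.4714).
e_1·v_2 = 0.2357·0 + 0.0000·4 + (-0.4714)·(-4) + 0.7071·(-1) + 0.4714·(-3) = -0.2357.
u_2 = v_2 + 0.2357·e_1 = (0.0556, 4.0000, -4.1111, -0.8333, -2.8889).
‖u_2‖ = 6.4765, so e_2 = (0.0086, 0.6176, -0.6348, -0.1287, -0.4461).
e_1·v_3 = 0.2357·2 + 0.0000·(-2) + (-0.4714)·(-3) + 0.7071·0 + 0.4714·3 = 3.2998; e_2·v_3 = 0.0086·2 + 0.6176·(-2) + (-0.6348)·(-3) + (-0.1287)·0 + (-0.4461)·3 = -0.6519.
u_3 = v_3 − 3.2998·e_1 + 0.6519·e_2 = (1.2278, -1.5974, -1.8583, -2.4172, 1.1536).
‖u_3‖ = 3.8322, so e_3 = (0.3204, -0.4168, -0.4849, -0.6308, 0.3010).

e_3 = (0.3204, -0.4168, -0.4849, -0.6308, 0.3010)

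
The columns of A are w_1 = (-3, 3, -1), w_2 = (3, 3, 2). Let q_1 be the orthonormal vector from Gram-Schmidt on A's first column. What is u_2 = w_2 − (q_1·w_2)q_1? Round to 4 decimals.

w_1 = (-3, 3, -1); ‖w_1‖ = 4.3589, so q_1 = (-0.6882, 0.6882, -0.2294).
q_1·w_2 = (-0.6882)·3 + 0.6882·3 + (-0.2294)·2 = -0.4588.
u_2 = w_2 + 0.4588·q_1 = (2.6842, 3.3158, 1.8947).

u_2 = (2.6842, 3.3158, 1.8947)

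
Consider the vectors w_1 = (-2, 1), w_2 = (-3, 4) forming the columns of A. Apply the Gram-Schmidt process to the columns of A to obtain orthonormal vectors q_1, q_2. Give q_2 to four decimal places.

q_2 = (0.4472, 0.8944)

w_1 = (-2, 1); ‖w_1‖ = 2.2361, so q_1 = (-0.8944, 0.4472).
q_1·w_2 = (-0.8944)·(-3) + 0.4472·4 = 4.4721.
u_2 = w_2 − 4.4721·q_1 = (1.0000, 2.0000).
‖u_2‖ = 2.2361, so q_2 = (0.4472, 0.8944).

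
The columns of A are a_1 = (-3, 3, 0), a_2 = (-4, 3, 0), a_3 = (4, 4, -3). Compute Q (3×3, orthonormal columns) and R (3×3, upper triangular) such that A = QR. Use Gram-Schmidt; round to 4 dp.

Q = [[-0.7071, -0.7071, 0.0000], [0.7071, -0.7071, 0.0000], [0.0000, 0.0000, -1.0000]], R = [[4.2426, 4.9497, 0.0000], [0.0000, 0.7071, -5.6569], [0.0000, 0.0000, 3.0000]]

a_1 = (-3, 3, 0); ‖a_1‖ = 4.2426, so q_1 = (-0.7071, 0.7071, 0.0000).
q_1·a_2 = (-0.7071)·(-4) + 0.7071·3 + 0.0000·0 = 4.9497.
u_2 = a_2 − 4.9497·q_1 = (-0.5000, -0.5000, 0.0000).
‖u_2‖ = 0.7071, so q_2 = (-0.7071, -0.7071, 0.0000).
q_1·a_3 = (-0.7071)·4 + 0.7071·4 + 0.0000·(-3) = 0.0000; q_2·a_3 = (-0.7071)·4 + (-0.7071)·4 + 0.0000·(-3) = -5.6569.
u_3 = a_3 + 0.0000·q_1 + 5.6569·q_2 = (0.0000, 0.0000, -3.0000).
‖u_3‖ = 3.0000, so q_3 = (0.0000, 0.0000, -1.0000).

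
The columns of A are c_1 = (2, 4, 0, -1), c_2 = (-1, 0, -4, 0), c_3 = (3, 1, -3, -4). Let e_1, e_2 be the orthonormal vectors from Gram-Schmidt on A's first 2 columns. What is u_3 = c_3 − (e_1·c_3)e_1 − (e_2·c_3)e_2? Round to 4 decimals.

c_1 = (2, 4, 0, -1); ‖c_1‖ = 4.5826, so e_1 = (0.4364, 0.8729, 0.0000, -0.2182).
e_1·c_2 = 0.4364·(-1) + 0.8729·0 + 0.0000·(-4) + (-0.2182)·0 = -0.4364.
u_2 = c_2 + 0.4364·e_1 = (-0.8095, 0.3810, -4.0000, -0.0952).
‖u_2‖ = 4.0999, so e_2 = (-0.1974, 0.0929, -0.9756, -0.0232).
e_1·c_3 = 0.4364·3 + 0.8729·1 + 0.0000·(-3) + (-0.2182)·(-4) = 3.0551; e_2·c_3 = (-0.1974)·3 + 0.0929·1 + (-0.9756)·(-3) + (-0.0232)·(-4) = 2.5204.
u_3 = c_3 − 3.0551·e_1 − 2.5204·e_2 = (2.1643, -1.9008, -0.5411, -3.2748).

u_3 = (2.1643, -1.9008, -0.5411, -3.2748)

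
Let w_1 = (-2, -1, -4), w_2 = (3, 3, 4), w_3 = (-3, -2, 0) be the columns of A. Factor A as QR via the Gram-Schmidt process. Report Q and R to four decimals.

Q = [[-0.4364, 0.3007, -0.8480], [-0.2182, 0.8790, 0.4240], [-0.8729, -0.3701, 0.3180]], R = [[4.5826, -5.4554, 1.7457], [0.0000, 2.0587, -2.6601], [0.0000, 0.0000, 1.6960]]

w_1 = (-2, -1, -4); ‖w_1‖ = 4.5826, so q_1 = (-0.4364, -0.2182, -0.8729).
q_1·w_2 = (-0.4364)·3 + (-0.2182)·3 + (-0.8729)·4 = -5.4554.
u_2 = w_2 + 5.4554·q_1 = (0.6190, 1.8095, -0.7619).
‖u_2‖ = 2.0587, so q_2 = (0.3007, 0.8790, -0.3701).
q_1·w_3 = (-0.4364)·(-3) + (-0.2182)·(-2) + (-0.8729)·0 = 1.7457; q_2·w_3 = 0.3007·(-3) + 0.8790·(-2) + (-0.3701)·0 = -2.6601.
u_3 = w_3 − 1.7457·q_1 + 2.6601·q_2 = (-1.4382, 0.7191, 0.5393).
‖u_3‖ = 1.6960, so q_3 = (-0.8480, 0.4240, 0.3180).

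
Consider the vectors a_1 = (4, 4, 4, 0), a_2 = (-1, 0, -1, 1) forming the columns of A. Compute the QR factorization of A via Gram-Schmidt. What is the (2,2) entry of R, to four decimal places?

r_{22} = 1.2910

e_1 = a_1/‖a_1‖ = (4, 4, 4, 0)/6.9282 = (0.5774, 0.5774, 0.5774, 0.0000).
r_{12} = e_1·a_2 = -1.1547.
u_2 = a_2 + 1.1547·e_1 = (-0.3333, 0.6667, -0.3333, 1.0000).
r_{22} = ‖u_2‖ = 1.2910.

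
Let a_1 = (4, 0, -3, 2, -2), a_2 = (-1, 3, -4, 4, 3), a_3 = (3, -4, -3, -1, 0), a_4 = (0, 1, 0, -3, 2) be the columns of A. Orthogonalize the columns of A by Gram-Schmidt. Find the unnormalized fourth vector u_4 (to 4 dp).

u_4 = (1.1885, 1.7365, -0.4241, -2.1081, 0.9050)

a_1 = (4, 0, -3, 2, -2); ‖a_1‖ = 5.7446, so q_1 = (0.6963, 0.0000, -0.5222, 0.3482, -0.3482).
q_1·a_2 = 0.6963·(-1) + 0.0000·3 + (-0.5222)·(-4) + 0.3482·4 + (-0.3482)·3 = 1.7408.
u_2 = a_2 − 1.7408·q_1 = (-2.2121, 3.0000, -3.0909, 3.3939, 3.6061).
‖u_2‖ = 6.9260, so q_2 = (-0.3194, 0.4331, -0.4463, 0.4900, 0.5207).
q_1·a_3 = 0.6963·3 + 0.0000·(-4) + (-0.5222)·(-3) + 0.3482·(-1) + (-0.3482)·0 = 3.3075; q_2·a_3 = (-0.3194)·3 + 0.4331·(-4) + (-0.4463)·(-3) + 0.4900·(-1) + 0.5207·0 = -1.8420.
u_3 = a_3 − 3.3075·q_1 + 1.8420·q_2 = (0.1087, -3.2021, -2.0948, -1.2489, 2.1105).
‖u_3‖ = 4.5462, so q_3 = (0.0239, -0.7044, -0.4608, -0.2747, 0.4642).
q_1·a_4 = 0.6963·0 + 0.0000·1 + (-0.5222)·0 + 0.3482·(-3) + (-0.3482)·2 = -1.7408; q_2·a_4 = (-0.3194)·0 + 0.4331·1 + (-0.4463)·0 + 0.4900·(-3) + 0.5207·2 = 0.0044; q_3·a_4 = 0.0239·0 + (-0.7044)·1 + (-0.4608)·0 + (-0.2747)·(-3) + 0.4642·2 = 1.0483.
u_4 = a_4 + 1.7408·q_1 − 0.0044·q_2 − 1.0483·q_3 = (1.1885, 1.7365, -0.4241, -2.1081, 0.9050).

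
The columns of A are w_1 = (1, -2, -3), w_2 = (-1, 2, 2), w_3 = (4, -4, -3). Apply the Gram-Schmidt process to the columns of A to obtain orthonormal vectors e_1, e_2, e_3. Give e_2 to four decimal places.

w_1 = (1, -2, -3); ‖w_1‖ = 3.7417, so e_1 = (0.2673, -0.5345, -0.8018).
e_1·w_2 = 0.2673·(-1) + (-0.5345)·2 + (-0.8018)·2 = -2.9399.
u_2 = w_2 + 2.9399·e_1 = (-0.2143, 0.4286, -0.3571).
‖u_2‖ = 0.5976, so e_2 = (-0.3586, 0.7171, -0.5976).

e_2 = (-0.3586, 0.7171, -0.5976)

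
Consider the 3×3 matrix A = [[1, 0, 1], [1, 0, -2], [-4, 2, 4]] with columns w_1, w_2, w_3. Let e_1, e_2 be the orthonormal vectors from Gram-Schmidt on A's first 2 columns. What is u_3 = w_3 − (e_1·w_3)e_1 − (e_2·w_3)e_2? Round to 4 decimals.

u_3 = (1.5000, -1.5000, 0.0000)

w_1 = (1, 1, -4); ‖w_1‖ = 4.2426, so e_1 = (0.2357, 0.2357, -0.9428).
e_1·w_2 = 0.2357·0 + 0.2357·0 + (-0.9428)·2 = -1.8856.
u_2 = w_2 + 1.8856·e_1 = (0.4444, 0.4444, 0.2222).
‖u_2‖ = 0.6667, so e_2 = (0.6667, 0.6667, 0.3333).
e_1·w_3 = 0.2357·1 + 0.2357·(-2) + (-0.9428)·4 = -4.0069; e_2·w_3 = 0.6667·1 + 0.6667·(-2) + 0.3333·4 = 0.6667.
u_3 = w_3 + 4.0069·e_1 − 0.6667·e_2 = (1.5000, -1.5000, 0.0000).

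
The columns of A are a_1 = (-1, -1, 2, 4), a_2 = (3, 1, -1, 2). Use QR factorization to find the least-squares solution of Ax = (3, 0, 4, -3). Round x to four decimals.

x = (-0.3160, -0.0245)

a_1 = (-1, -1, 2, 4); ‖a_1‖ = 4.6904, so e_1 = (-0.2132, -0.2132, 0.4264, 0.8528).
e_1·a_2 = (-0.2132)·3 + (-0.2132)·1 + 0.4264·(-1) + 0.8528·2 = 0.4264.
u_2 = a_2 − 0.4264·e_1 = (3.0909, 1.0909, -1.1818, 1.6364).
‖u_2‖ = 3.8494, so e_2 = (0.8030, 0.2834, -0.3070, 0.4251).
Qᵀb = (-1.4924, -0.0945).
Back-substitute: x_2 = -0.0945/3.8494 = -0.0245.
x_1 = (-1.4924 − 0.4264·(-0.0245))/4.6904 = -0.3160.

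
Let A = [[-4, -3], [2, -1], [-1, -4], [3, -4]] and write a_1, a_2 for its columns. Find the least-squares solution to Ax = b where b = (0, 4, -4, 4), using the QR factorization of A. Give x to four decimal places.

a_1 = (-4, 2, -1, 3); ‖a_1‖ = 5.4772, so e_1 = (-0.7303, 0.3651, -0.1826, 0.5477).
e_1·a_2 = (-0.7303)·(-3) + 0.3651·(-1) + (-0.1826)·(-4) + 0.5477·(-4) = 0.3651.
u_2 = a_2 − 0.3651·e_1 = (-2.7333, -1.1333, -3.9333, -4.2000).
‖u_2‖ = 6.4704, so e_2 = (-0.4224, -0.1752, -0.6079, -0.6491).
Qᵀb = (4.3818, -0.8655).
Back-substitute: x_2 = -0.8655/6.4704 = -0.1338.
x_1 = (4.3818 − 0.3651·(-0.1338))/5.4772 = 0.8089.

x = (0.8089, -0.1338)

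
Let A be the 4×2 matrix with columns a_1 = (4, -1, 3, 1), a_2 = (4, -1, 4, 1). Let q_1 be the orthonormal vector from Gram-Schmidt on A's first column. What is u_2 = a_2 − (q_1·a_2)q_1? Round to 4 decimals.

u_2 = (-0.4444, 0.1111, 0.6667, -0.1111)

a_1 = (4, -1, 3, 1); ‖a_1‖ = 5.1962, so q_1 = (0.7698, -0.1925, 0.5774, 0.1925).
q_1·a_2 = 0.7698·4 + (-0.1925)·(-1) + 0.5774·4 + 0.1925·1 = 5.7735.
u_2 = a_2 − 5.7735·q_1 = (-0.4444, 0.1111, 0.6667, -0.1111).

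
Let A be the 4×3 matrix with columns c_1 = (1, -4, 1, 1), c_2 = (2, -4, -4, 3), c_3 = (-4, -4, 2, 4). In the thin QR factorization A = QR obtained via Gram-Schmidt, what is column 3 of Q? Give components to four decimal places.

e_3 = (-0.8178, -0.0458, 0.0645, 0.5701)

c_1 = (1, -4, 1, 1); ‖c_1‖ = 4.3589, so e_1 = (0.2294, -0.9177, 0.2294, 0.2294).
e_1·c_2 = 0.2294·2 + (-0.9177)·(-4) + 0.2294·(-4) + 0.2294·3 = 3.9001.
u_2 = c_2 − 3.9001·e_1 = (1.1053, -0.4211, -4.8947, 2.1053).
‖u_2‖ = 5.4580, so e_2 = (0.2025, -0.0771, -0.8968, 0.3857).
e_1·c_3 = 0.2294·(-4) + (-0.9177)·(-4) + 0.2294·2 + 0.2294·4 = 4.1295; e_2·c_3 = 0.2025·(-4) + (-0.0771)·(-4) + (-0.8968)·2 + 0.3857·4 = -0.7522.
u_3 = c_3 − 4.1295·e_1 + 0.7522·e_2 = (-4.7951, -0.2686, 0.3781, 3.3428).
‖u_3‖ = 5.8636, so e_3 = (-0.8178, -0.0458, 0.0645, 0.5701).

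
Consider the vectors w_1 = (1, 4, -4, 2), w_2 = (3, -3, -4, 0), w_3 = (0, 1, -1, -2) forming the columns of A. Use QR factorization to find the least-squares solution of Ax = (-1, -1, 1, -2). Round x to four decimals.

x = (-0.4079, -0.0517, 0.6139)

w_1 = (1, 4, -4, 2); ‖w_1‖ = 6.0828, so e_1 = (0.1644, 0.6576, -0.6576, 0.3288).
e_1·w_2 = 0.1644·3 + 0.6576·(-3) + (-0.6576)·(-4) + 0.3288·0 = 1.1508.
u_2 = w_2 − 1.1508·e_1 = (2.8108, -3.7568, -3.2432, -0.3784).
‖u_2‖ = 5.7163, so e_2 = (0.4917, -0.6572, -0.5674, -0.0662).
e_1·w_3 = 0.1644·0 + 0.6576·1 + (-0.6576)·(-1) + 0.3288·(-2) = 0.6576; e_2·w_3 = 0.4917·0 + (-0.6572)·1 + (-0.5674)·(-1) + (-0.0662)·(-2) = 0.0426.
u_3 = w_3 − 0.6576·e_1 − 0.0426·e_2 = (-0.1290, 0.5955, -0.5434, -2.2134).
‖u_3‖ = 2.3592, so e_3 = (-0.0547, 0.2524, -0.2303, -0.9382).
Qᵀb = (-2.1372, -0.2695, 1.4483).
Back-substitute: x_3 = 1.4483/2.3592 = 0.6139.
x_2 = (-0.2695 − 0.0426·0.6139)/5.7163 = -0.0517.
x_1 = (-2.1372 − 1.1508·(-0.0517) − 0.6576·0.6139)/6.0828 = -0.4079.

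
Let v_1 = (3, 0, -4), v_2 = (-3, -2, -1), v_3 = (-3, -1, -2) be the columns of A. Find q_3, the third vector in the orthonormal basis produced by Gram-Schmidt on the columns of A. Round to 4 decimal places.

q_3 = (-0.4438, 0.8321, -0.3328)

v_1 = (3, 0, -4); ‖v_1‖ = 5.0000, so q_1 = (0.6000, 0.0000, -0.8000).
q_1·v_2 = 0.6000·(-3) + 0.0000·(-2) + (-0.8000)·(-1) = -1.0000.
u_2 = v_2 + 1.0000·q_1 = (-2.4000, -2.0000, -1.8000).
‖u_2‖ = 3.6056, so q_2 = (-0.6656, -0.5547, -0.4992).
q_1·v_3 = 0.6000·(-3) + 0.0000·(-1) + (-0.8000)·(-2) = -0.2000; q_2·v_3 = (-0.6656)·(-3) + (-0.5547)·(-1) + (-0.4992)·(-2) = 3.5501.
u_3 = v_3 + 0.2000·q_1 − 3.5501·q_2 = (-0.5169, 0.9692, -0.3877).
‖u_3‖ = 1.1649, so q_3 = (-0.4438, 0.8321, -0.3328).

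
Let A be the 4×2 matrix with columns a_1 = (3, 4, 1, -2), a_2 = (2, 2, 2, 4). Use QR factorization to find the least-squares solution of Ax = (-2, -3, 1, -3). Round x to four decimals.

x = (-0.1907, -0.6598)

a_1 = (3, 4, 1, -2); ‖a_1‖ = 5.4772, so e_1 = (0.5477, 0.7303, 0.1826, -0.3651).
e_1·a_2 = 0.5477·2 + 0.7303·2 + 0.1826·2 + (-0.3651)·4 = 1.4606.
u_2 = a_2 − 1.4606·e_1 = (1.2000, 0.9333, 1.7333, 4.5333).
‖u_2‖ = 5.0859, so e_2 = (0.2359, 0.1835, 0.3408, 0.8913).
Qᵀb = (-2.0083, -3.3557).
Back-substitute: x_2 = -3.3557/5.0859 = -0.6598.
x_1 = (-2.0083 − 1.4606·(-0.6598))/5.4772 = -0.1907.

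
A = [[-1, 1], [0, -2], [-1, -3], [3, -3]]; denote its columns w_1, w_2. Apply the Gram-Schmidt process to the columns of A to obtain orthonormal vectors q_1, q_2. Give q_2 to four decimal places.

q_1 = w_1/‖w_1‖ = (-1, 0, -1, 3)/3.3166 = (-0.3015, 0.0000, -0.3015, 0.9045).
r_{12} = q_1·w_2 = -2.1106.
u_2 = w_2 + 2.1106·q_1 = (0.3636, -2.0000, -3.6364, -1.0909).
‖u_2‖ = 4.3064, so q_2 = (0.0844, -0.4644, -0.8444, -0.2533).

q_2 = (0.0844, -0.4644, -0.8444, -0.2533)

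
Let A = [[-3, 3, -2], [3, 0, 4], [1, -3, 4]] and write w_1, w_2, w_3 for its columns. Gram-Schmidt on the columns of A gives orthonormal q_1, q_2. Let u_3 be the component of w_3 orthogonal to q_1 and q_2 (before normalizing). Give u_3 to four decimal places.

w_1 = (-3, 3, 1); ‖w_1‖ = 4.3589, so q_1 = (-0.6882, 0.6882, 0.2294).
q_1·w_2 = (-0.6882)·3 + 0.6882·0 + 0.2294·(-3) = -2.7530.
u_2 = w_2 + 2.7530·q_1 = (1.1053, 1.8947, -2.3684).
‖u_2‖ = 3.2282, so q_2 = (0.3424, 0.5869, -0.7337).
q_1·w_3 = (-0.6882)·(-2) + 0.6882·4 + 0.2294·4 = 5.0471; q_2·w_3 = 0.3424·(-2) + 0.5869·4 + (-0.7337)·4 = -1.2717.
u_3 = w_3 − 5.0471·q_1 + 1.2717·q_2 = (1.9091, 1.2727, 1.9091).

u_3 = (1.9091, 1.2727, 1.9091)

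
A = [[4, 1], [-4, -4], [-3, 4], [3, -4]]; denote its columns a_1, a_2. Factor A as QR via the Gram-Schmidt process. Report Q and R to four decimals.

Q = [[0.5657, 0.1892], [-0.5657, -0.6192], [-0.4243, 0.5389], [0.4243, -0.5389]], R = [[7.0711, -0.5657], [0.0000, 6.9771]]

a_1 = (4, -4, -3, 3); ‖a_1‖ = 7.0711, so e_1 = (0.5657, -0.5657, -0.4243, 0.4243).
e_1·a_2 = 0.5657·1 + (-0.5657)·(-4) + (-0.4243)·4 + 0.4243·(-4) = -0.5657.
u_2 = a_2 + 0.5657·e_1 = (1.3200, -4.3200, 3.7600, -3.7600).
‖u_2‖ = 6.9771, so e_2 = (0.1892, -0.6192, 0.5389, -0.5389).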